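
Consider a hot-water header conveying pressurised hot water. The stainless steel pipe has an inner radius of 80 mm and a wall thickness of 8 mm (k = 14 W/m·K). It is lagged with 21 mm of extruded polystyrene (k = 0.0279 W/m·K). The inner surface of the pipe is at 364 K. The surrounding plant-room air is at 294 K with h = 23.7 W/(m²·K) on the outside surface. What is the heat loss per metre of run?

Per-layer cylindrical resistances, series-summed:
R_stainless steel pipe wall = ln(88/80)/(2π×14×1) = 0.001084 K/W
R_extruded polystyrene = ln(109/88)/(2π×0.0279×1) = 1.221 K/W
R_outer film = 1/(h_o·2πr_oL) = 1/(23.7×2π×0.109×1) = 0.06161 K/W
R_total = 1.284 K/W
Q = ΔT/R_total = 70/1.284

q′ ≈ 54.5 W/m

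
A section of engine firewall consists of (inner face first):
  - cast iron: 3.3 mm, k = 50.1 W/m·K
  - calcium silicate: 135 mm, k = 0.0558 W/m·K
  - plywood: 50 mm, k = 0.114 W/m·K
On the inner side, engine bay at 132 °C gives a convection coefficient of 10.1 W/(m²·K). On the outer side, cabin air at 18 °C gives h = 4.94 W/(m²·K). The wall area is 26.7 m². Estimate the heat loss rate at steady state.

Q ≈ 963 W

Using the resistance-network approach (series):
R_inner film = 1/(h_i·A) = 1/(10.1×26.7) = 0.003708 K/W
R_cast iron = L/(kA) = 0.0033/(50.1×26.7) = 2.467×10^-6 K/W
R_calcium silicate = L/(kA) = 0.135/(0.0558×26.7) = 0.09061 K/W
R_plywood = L/(kA) = 0.05/(0.114×26.7) = 0.01643 K/W
R_outer film = 1/(h_o·A) = 1/(4.94×26.7) = 0.007582 K/W
R_total = 0.1183 K/W
Q = ΔT / R_total = 114 / 0.1183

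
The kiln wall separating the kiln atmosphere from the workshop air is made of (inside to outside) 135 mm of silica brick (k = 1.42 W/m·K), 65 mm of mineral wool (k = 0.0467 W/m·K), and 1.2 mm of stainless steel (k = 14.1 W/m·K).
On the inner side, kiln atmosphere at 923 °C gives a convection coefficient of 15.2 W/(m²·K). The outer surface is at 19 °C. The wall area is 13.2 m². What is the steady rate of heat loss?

Treating each layer as a thermal resistance in series:
R_inner film = 1/(h_i·A) = 1/(15.2×13.2) = 0.004984 K/W
R_silica brick = L/(kA) = 0.135/(1.42×13.2) = 0.007202 K/W
R_mineral wool = L/(kA) = 0.065/(0.0467×13.2) = 0.1054 K/W
R_stainless steel = L/(kA) = 0.0012/(14.1×13.2) = 6.447×10^-6 K/W
R_total = 0.1176 K/W
Q = ΔT / R_total = 904 / 0.1176

Q ≈ 7680 W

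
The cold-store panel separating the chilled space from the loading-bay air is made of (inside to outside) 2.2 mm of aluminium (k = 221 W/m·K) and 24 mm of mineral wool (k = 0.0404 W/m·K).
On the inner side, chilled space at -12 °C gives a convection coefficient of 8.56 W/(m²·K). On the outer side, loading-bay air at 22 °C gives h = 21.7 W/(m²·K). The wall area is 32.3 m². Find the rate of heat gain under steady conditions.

Model the wall as resistances in series:
R_inner film = 1/(h_i·A) = 1/(8.56×32.3) = 0.003617 K/W
R_aluminium = L/(kA) = 0.0022/(221×32.3) = 3.082×10^-7 K/W
R_mineral wool = L/(kA) = 0.024/(0.0404×32.3) = 0.01839 K/W
R_outer film = 1/(h_o·A) = 1/(21.7×32.3) = 0.001427 K/W
R_total = 0.02344 K/W
Q = ΔT / R_total = 34 / 0.02344

Q ≈ 1450 W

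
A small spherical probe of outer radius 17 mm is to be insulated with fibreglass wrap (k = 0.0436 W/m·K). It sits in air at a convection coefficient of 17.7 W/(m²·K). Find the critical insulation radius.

r_cr ≈ 4.93 mm

For a sphere r_cr = 2k/h = 2×0.0436/17.7
r_cr = 4.93 mm; since the bare radius (17 mm) is above r_cr, any added insulation will reduce heat loss.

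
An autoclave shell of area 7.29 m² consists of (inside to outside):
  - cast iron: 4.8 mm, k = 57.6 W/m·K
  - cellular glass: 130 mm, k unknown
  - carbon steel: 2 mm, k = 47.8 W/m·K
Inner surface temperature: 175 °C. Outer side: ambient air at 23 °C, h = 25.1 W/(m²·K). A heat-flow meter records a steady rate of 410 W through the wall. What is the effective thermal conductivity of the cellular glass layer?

k ≈ 0.0488 W/(m·K)

Series thermal resistances:
R_cast iron = L/(kA) = 0.0048/(57.6×7.29) = 1.143×10^-5 K/W
R_carbon steel = L/(kA) = 0.002/(47.8×7.29) = 5.74×10^-6 K/W
R_outer film = 1/(h_o·A) = 1/(25.1×7.29) = 0.005465 K/W
Sum of known resistances R_other = 0.005482 K/W
Total R = ΔT/Q = 152/410 = 0.3707 K/W
R_cellular glass = R_total − R_other = 0.3652 K/W
k = L/(R·A) = 0.13/(0.3652×7.29)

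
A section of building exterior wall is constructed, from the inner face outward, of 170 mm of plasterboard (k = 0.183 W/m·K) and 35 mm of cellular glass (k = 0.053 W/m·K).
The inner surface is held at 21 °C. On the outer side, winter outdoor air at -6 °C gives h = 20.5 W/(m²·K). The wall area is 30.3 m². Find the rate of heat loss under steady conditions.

Using the resistance-network approach (series):
R_plasterboard = L/(kA) = 0.17/(0.183×30.3) = 0.03066 K/W
R_cellular glass = L/(kA) = 0.035/(0.053×30.3) = 0.02179 K/W
R_outer film = 1/(h_o·A) = 1/(20.5×30.3) = 0.00161 K/W
R_total = 0.05406 K/W
Q = ΔT / R_total = 27 / 0.05406

Q ≈ 499 W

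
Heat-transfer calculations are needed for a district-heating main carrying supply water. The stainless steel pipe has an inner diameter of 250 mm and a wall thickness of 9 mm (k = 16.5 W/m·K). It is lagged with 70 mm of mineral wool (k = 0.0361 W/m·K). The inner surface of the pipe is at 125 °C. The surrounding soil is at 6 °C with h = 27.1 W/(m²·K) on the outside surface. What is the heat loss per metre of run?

q′ ≈ 63.2 W/m

For a radial system each layer contributes R = ln(r_out/r_in)/(2πkL); films add R = 1/(hA).
R_stainless steel pipe wall = ln(134/125)/(2π×16.5×1) = 6.706×10^-4 K/W
R_mineral wool = ln(204/134)/(2π×0.0361×1) = 1.853 K/W
R_outer film = 1/(h_o·2πr_oL) = 1/(27.1×2π×0.204×1) = 0.02879 K/W
R_total = 1.882 K/W
Q = ΔT/R_total = 119/1.882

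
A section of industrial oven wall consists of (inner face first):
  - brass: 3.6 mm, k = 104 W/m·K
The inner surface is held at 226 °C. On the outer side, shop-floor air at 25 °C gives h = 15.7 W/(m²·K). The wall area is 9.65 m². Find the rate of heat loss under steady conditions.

Q ≈ 30400 W

Model the wall as resistances in series:
R_brass = L/(kA) = 0.0036/(104×9.65) = 3.587×10^-6 K/W
R_outer film = 1/(h_o·A) = 1/(15.7×9.65) = 0.0066 K/W
R_total = 0.006604 K/W
Q = ΔT / R_total = 201 / 0.006604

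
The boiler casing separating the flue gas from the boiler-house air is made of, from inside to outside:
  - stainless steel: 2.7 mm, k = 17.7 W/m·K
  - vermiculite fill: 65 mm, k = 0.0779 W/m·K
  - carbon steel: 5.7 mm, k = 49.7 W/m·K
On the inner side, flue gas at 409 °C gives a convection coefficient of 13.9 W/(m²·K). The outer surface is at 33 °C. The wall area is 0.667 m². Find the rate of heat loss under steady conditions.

Model the wall as resistances in series:
R_inner film = 1/(h_i·A) = 1/(13.9×0.667) = 0.1079 K/W
R_stainless steel = L/(kA) = 0.0027/(17.7×0.667) = 2.287×10^-4 K/W
R_vermiculite fill = L/(kA) = 0.065/(0.0779×0.667) = 1.251 K/W
R_carbon steel = L/(kA) = 0.0057/(49.7×0.667) = 1.719×10^-4 K/W
R_total = 1.359 K/W
Q = ΔT / R_total = 376 / 1.359

Q ≈ 277 W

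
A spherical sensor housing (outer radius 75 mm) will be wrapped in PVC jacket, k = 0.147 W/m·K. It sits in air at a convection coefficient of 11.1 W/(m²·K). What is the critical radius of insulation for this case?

For a sphere r_cr = 2k/h = 2×0.147/11.1
r_cr = 26.5 mm; since the bare radius (75 mm) is above r_cr, any added insulation will reduce heat loss.

r_cr ≈ 26.5 mm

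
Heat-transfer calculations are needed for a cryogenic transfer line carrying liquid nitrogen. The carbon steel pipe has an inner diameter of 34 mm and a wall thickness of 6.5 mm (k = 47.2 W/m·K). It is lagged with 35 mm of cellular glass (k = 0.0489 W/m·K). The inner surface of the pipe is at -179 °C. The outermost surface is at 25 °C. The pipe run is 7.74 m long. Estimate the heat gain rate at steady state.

For a radial system each layer contributes R = ln(r_out/r_in)/(2πkL); films add R = 1/(hA).
R_carbon steel pipe wall = ln(23.5/17)/(2π×47.2×7.74) = 1.411×10^-4 K/W
R_cellular glass = ln(58.5/23.5)/(2π×0.0489×7.74) = 0.3835 K/W
R_total = 0.3837 K/W
Q = ΔT/R_total = 204/0.3837

Q ≈ 532 W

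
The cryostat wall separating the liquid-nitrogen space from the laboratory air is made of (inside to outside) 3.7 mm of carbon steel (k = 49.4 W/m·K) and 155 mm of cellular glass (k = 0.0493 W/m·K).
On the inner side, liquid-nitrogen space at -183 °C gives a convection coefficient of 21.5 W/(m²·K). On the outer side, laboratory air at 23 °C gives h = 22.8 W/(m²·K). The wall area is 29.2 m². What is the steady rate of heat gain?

Q ≈ 1860 W

Treating each layer as a thermal resistance in series:
R_inner film = 1/(h_i·A) = 1/(21.5×29.2) = 0.001593 K/W
R_carbon steel = L/(kA) = 0.0037/(49.4×29.2) = 2.565×10^-6 K/W
R_cellular glass = L/(kA) = 0.155/(0.0493×29.2) = 0.1077 K/W
R_outer film = 1/(h_o·A) = 1/(22.8×29.2) = 0.001502 K/W
R_total = 0.1108 K/W
Q = ΔT / R_total = 206 / 0.1108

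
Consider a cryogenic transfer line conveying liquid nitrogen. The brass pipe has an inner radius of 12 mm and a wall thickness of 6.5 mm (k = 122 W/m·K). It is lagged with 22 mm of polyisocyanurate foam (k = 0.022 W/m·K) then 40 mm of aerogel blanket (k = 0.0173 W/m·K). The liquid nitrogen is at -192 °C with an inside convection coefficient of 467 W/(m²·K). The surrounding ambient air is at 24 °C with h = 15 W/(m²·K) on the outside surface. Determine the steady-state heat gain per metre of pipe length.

Radial resistances (cylindrical: R_cond = ln(r_o/r_i)/(2πkL), R_conv = 1/(h·2πrL)):
R_inner film = 1/(h_i·2πr₁L) = 1/(467×2π×0.012×1) = 0.0284 K/W
R_brass pipe wall = ln(18.5/12)/(2π×122×1) = 5.647×10^-4 K/W
R_polyisocyanurate foam = ln(40.5/18.5)/(2π×0.022×1) = 5.668 K/W
R_aerogel blanket = ln(80.5/40.5)/(2π×0.0173×1) = 6.32 K/W
R_outer film = 1/(h_o·2πr_oL) = 1/(15×2π×0.0805×1) = 0.1318 K/W
R_total = 12.15 K/W
Q = ΔT/R_total = 216/12.15

q′ ≈ 17.8 W/m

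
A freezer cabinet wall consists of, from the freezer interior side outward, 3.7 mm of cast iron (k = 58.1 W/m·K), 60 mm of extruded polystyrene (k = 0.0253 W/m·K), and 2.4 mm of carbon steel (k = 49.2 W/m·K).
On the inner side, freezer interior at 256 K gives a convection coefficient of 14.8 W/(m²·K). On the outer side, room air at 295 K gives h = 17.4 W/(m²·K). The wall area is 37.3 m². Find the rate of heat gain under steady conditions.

Q ≈ 583 W

Treating each layer as a thermal resistance in series:
R_inner film = 1/(h_i·A) = 1/(14.8×37.3) = 0.001811 K/W
R_cast iron = L/(kA) = 0.0037/(58.1×37.3) = 1.707×10^-6 K/W
R_extruded polystyrene = L/(kA) = 0.06/(0.0253×37.3) = 0.06358 K/W
R_carbon steel = L/(kA) = 0.0024/(49.2×37.3) = 1.308×10^-6 K/W
R_outer film = 1/(h_o·A) = 1/(17.4×37.3) = 0.001541 K/W
R_total = 0.06694 K/W
Q = ΔT / R_total = 39 / 0.06694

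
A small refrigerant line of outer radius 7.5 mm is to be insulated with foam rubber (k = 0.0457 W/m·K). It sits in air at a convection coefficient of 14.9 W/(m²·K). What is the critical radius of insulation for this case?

r_cr ≈ 3.07 mm

For a cylinder r_cr = k/h = 0.0457/14.9
r_cr = 3.07 mm; since the bare radius (7.5 mm) is above r_cr, any added insulation will reduce heat loss.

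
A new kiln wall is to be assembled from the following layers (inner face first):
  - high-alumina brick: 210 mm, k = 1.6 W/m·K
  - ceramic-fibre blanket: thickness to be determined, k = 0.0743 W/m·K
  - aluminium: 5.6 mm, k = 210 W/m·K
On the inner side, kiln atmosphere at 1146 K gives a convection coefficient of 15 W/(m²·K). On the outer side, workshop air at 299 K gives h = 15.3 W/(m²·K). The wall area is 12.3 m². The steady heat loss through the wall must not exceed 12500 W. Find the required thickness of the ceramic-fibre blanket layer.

Treating each layer as a thermal resistance in series:
R_inner film = 1/(h_i·A) = 1/(15×12.3) = 0.00542 K/W
R_high-alumina brick = L/(kA) = 0.21/(1.6×12.3) = 0.01067 K/W
R_aluminium = L/(kA) = 0.0056/(210×12.3) = 2.168×10^-6 K/W
R_outer film = 1/(h_o·A) = 1/(15.3×12.3) = 0.005314 K/W
Sum of the known resistances R_other = 0.02141 K/W
Required total resistance R_tot = ΔT/Q_allow = 847/12500 = 0.06776 K/W
R_ceramic-fibre blanket = R_tot − R_other = 0.04635 K/W
L = R·k·A = 0.04635×0.0743×12.3

L ≈ 42.4 mm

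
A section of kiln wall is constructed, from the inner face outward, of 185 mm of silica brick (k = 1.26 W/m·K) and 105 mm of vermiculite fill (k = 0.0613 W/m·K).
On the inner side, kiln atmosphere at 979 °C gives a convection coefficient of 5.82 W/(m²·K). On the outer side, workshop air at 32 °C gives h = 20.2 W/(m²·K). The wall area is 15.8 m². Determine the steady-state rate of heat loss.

Q ≈ 7190 W

Model the wall as resistances in series:
R_inner film = 1/(h_i·A) = 1/(5.82×15.8) = 0.01087 K/W
R_silica brick = L/(kA) = 0.185/(1.26×15.8) = 0.009293 K/W
R_vermiculite fill = L/(kA) = 0.105/(0.0613×15.8) = 0.1084 K/W
R_outer film = 1/(h_o·A) = 1/(20.2×15.8) = 0.003133 K/W
R_total = 0.1317 K/W
Q = ΔT / R_total = 947 / 0.1317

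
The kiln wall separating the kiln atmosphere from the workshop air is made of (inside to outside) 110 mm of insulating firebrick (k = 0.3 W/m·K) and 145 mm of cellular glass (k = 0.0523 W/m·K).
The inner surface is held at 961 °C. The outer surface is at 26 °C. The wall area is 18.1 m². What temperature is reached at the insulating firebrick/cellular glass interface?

T ≈ 852 °C

Thermal resistances in series:
R_insulating firebrick = L/(kA) = 0.11/(0.3×18.1) = 0.02026 K/W
R_cellular glass = L/(kA) = 0.145/(0.0523×18.1) = 0.1532 K/W
R_total = 0.1734 K/W;  Q = ΔT/R_total = 935/0.1734 = 5391 W
T_interface = T_inner − Q·ΣR(inner→interface) = 961 − 5390×0.02026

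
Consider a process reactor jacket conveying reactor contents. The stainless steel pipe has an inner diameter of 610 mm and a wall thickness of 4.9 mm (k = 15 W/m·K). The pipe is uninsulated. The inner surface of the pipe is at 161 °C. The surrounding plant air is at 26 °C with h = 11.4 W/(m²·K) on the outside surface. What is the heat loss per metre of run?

q′ ≈ 2990 W/m

For a radial system each layer contributes R = ln(r_out/r_in)/(2πkL); films add R = 1/(hA).
R_stainless steel pipe wall = ln(309.9/305)/(2π×15×1) = 1.691×10^-4 K/W
R_outer film = 1/(h_o·2πr_oL) = 1/(11.4×2π×0.3099×1) = 0.04505 K/W
R_total = 0.04522 K/W
Q = ΔT/R_total = 135/0.04522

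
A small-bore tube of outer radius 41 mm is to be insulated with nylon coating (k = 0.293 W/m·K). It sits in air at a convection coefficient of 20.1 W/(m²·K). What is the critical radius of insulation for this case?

For a cylinder r_cr = k/h = 0.293/20.1
r_cr = 14.6 mm; since the bare radius (41 mm) is above r_cr, any added insulation will reduce heat loss.

r_cr ≈ 14.6 mm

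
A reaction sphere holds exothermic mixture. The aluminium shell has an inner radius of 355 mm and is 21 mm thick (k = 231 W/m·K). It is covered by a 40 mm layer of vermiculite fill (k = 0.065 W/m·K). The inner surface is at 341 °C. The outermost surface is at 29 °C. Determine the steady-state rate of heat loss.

Q ≈ 996 W

Radial (spherical) resistances in series:
R_aluminium shell = (1/0.355 − 1/0.376)/(4π×231) = 5.42×10^-5 K/W
R_vermiculite fill = (1/0.376 − 1/0.416)/(4π×0.065) = 0.3131 K/W
R_total = 0.3131 K/W
Q = ΔT/R_total = 312/0.3131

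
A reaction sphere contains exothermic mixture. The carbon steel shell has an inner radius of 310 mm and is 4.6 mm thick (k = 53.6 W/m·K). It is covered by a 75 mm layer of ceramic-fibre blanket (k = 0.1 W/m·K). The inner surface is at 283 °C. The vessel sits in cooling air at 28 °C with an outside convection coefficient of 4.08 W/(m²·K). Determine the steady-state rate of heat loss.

For a spherical shell R = (1/r₁ − 1/r₂)/(4πk); film R = 1/(h·4πr²). In series:
R_carbon steel shell = (1/0.31 − 1/0.3146)/(4π×53.6) = 7.003×10^-5 K/W
R_ceramic-fibre blanket = (1/0.3146 − 1/0.3896)/(4π×0.1) = 0.4869 K/W
R_outer film = 1/(h·4πr_o²) = 1/(4.08×4π×0.3896²) = 0.1285 K/W
R_total = 0.6155 K/W
Q = ΔT/R_total = 255/0.6155

Q ≈ 414 W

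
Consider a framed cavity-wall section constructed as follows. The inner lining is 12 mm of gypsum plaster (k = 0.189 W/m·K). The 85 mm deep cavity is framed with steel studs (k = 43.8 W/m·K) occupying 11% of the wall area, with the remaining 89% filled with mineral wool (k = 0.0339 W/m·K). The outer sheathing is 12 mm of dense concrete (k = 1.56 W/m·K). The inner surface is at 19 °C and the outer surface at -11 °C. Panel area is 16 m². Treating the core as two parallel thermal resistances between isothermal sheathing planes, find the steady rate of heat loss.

Sheathing layers in series; stud and cavity paths in parallel between them.
R_inner = 0.012/(0.189×16) = 0.003968 K/W
R_stud  = 0.085/(43.8×0.11×16) = 0.001103 K/W
R_cav   = 0.085/(0.0339×0.89×16) = 0.1761 K/W
1/R_core = 1/R_stud + 1/R_cav → R_core = 0.001096 K/W
R_outer = 0.012/(1.56×16) = 4.808×10^-4 K/W
R_total = 0.005545 K/W
Q = ΔT/R_total = 30/0.005545

Q ≈ 5410 W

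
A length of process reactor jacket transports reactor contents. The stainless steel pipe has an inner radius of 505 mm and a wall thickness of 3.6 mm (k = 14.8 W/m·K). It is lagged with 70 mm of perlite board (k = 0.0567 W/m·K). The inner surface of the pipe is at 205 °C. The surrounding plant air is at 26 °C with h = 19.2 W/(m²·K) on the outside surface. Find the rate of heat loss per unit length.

q′ ≈ 476 W/m

Radial resistances (cylindrical: R_cond = ln(r_o/r_i)/(2πkL), R_conv = 1/(h·2πrL)):
R_stainless steel pipe wall = ln(508.6/505)/(2π×14.8×1) = 7.639×10^-5 K/W
R_perlite board = ln(578.6/508.6)/(2π×0.0567×1) = 0.362 K/W
R_outer film = 1/(h_o·2πr_oL) = 1/(19.2×2π×0.5786×1) = 0.01433 K/W
R_total = 0.3764 K/W
Q = ΔT/R_total = 179/0.3764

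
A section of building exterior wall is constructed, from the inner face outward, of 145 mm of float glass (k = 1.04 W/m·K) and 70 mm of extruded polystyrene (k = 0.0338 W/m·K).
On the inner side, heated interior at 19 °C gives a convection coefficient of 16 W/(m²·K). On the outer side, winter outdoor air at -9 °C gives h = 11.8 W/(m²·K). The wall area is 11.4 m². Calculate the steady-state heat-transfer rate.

Q ≈ 135 W

Thermal resistances in series:
R_inner film = 1/(h_i·A) = 1/(16×11.4) = 0.005482 K/W
R_float glass = L/(kA) = 0.145/(1.04×11.4) = 0.01223 K/W
R_extruded polystyrene = L/(kA) = 0.07/(0.0338×11.4) = 0.1817 K/W
R_outer film = 1/(h_o·A) = 1/(11.8×11.4) = 0.007434 K/W
R_total = 0.2068 K/W
Q = ΔT / R_total = 28 / 0.2068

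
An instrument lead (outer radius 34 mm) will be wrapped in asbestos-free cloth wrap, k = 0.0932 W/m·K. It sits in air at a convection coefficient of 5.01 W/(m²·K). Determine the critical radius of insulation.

r_cr ≈ 18.6 mm

For a cylinder r_cr = k/h = 0.0932/5.01
r_cr = 18.6 mm; since the bare radius (34 mm) is above r_cr, any added insulation will reduce heat loss.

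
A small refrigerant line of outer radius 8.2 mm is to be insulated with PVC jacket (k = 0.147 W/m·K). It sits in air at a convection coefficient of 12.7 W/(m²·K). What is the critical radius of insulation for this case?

For a cylinder r_cr = k/h = 0.147/12.7
r_cr = 11.6 mm; since the bare radius (8.2 mm) is below r_cr, adding a thin layer of insulation will *increase* heat loss.

r_cr ≈ 11.6 mm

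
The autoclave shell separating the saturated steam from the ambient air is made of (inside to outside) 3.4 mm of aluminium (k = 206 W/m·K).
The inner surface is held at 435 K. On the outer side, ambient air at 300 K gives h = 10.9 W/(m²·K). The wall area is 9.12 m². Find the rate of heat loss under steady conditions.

Using the resistance-network approach (series):
R_aluminium = L/(kA) = 0.0034/(206×9.12) = 1.81×10^-6 K/W
R_outer film = 1/(h_o·A) = 1/(10.9×9.12) = 0.01006 K/W
R_total = 0.01006 K/W
Q = ΔT / R_total = 135 / 0.01006

Q ≈ 13400 W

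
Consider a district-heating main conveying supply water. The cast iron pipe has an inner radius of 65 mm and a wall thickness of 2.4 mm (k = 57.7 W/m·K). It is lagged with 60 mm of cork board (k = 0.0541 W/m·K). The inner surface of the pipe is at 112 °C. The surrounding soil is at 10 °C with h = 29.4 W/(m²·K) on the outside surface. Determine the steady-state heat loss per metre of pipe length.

q′ ≈ 53.2 W/m

Radial resistances (cylindrical: R_cond = ln(r_o/r_i)/(2πkL), R_conv = 1/(h·2πrL)):
R_cast iron pipe wall = ln(67.4/65)/(2π×57.7×1) = 1×10^-4 K/W
R_cork board = ln(127.4/67.4)/(2π×0.0541×1) = 1.873 K/W
R_outer film = 1/(h_o·2πr_oL) = 1/(29.4×2π×0.1274×1) = 0.04249 K/W
R_total = 1.916 K/W
Q = ΔT/R_total = 102/1.916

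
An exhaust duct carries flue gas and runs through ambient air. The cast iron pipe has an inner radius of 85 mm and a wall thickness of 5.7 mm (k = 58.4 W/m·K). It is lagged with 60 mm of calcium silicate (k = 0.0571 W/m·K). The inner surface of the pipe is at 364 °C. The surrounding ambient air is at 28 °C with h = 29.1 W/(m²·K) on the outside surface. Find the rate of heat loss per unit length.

q′ ≈ 231 W/m

Radial resistances (cylindrical: R_cond = ln(r_o/r_i)/(2πkL), R_conv = 1/(h·2πrL)):
R_cast iron pipe wall = ln(90.7/85)/(2π×58.4×1) = 1.769×10^-4 K/W
R_calcium silicate = ln(150.7/90.7)/(2π×0.0571×1) = 1.415 K/W
R_outer film = 1/(h_o·2πr_oL) = 1/(29.1×2π×0.1507×1) = 0.03629 K/W
R_total = 1.452 K/W
Q = ΔT/R_total = 336/1.452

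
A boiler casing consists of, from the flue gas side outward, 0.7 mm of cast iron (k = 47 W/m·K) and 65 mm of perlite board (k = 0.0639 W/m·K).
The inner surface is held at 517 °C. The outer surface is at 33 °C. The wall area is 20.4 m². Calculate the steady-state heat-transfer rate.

Treating each layer as a thermal resistance in series:
R_cast iron = L/(kA) = 0.0007/(47×20.4) = 7.301×10^-7 K/W
R_perlite board = L/(kA) = 0.065/(0.0639×20.4) = 0.04986 K/W
R_total = 0.04986 K/W
Q = ΔT / R_total = 484 / 0.04986

Q ≈ 9710 W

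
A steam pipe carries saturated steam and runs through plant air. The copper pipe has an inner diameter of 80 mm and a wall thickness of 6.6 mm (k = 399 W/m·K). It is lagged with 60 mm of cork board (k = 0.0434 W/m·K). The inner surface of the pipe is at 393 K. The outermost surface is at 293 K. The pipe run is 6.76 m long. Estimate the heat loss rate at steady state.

Q ≈ 223 W

For a radial system each layer contributes R = ln(r_out/r_in)/(2πkL); films add R = 1/(hA).
R_copper pipe wall = ln(46.6/40)/(2π×399×6.76) = 9.012×10^-6 K/W
R_cork board = ln(106.6/46.6)/(2π×0.0434×6.76) = 0.4489 K/W
R_total = 0.4489 K/W
Q = ΔT/R_total = 100/0.4489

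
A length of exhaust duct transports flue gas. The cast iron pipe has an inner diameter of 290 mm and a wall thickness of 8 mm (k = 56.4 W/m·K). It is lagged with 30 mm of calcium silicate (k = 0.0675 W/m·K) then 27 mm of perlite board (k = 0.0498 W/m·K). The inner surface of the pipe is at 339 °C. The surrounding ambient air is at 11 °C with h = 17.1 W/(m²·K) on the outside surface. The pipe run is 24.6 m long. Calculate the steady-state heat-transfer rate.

Q ≈ 8900 W

For a radial system each layer contributes R = ln(r_out/r_in)/(2πkL); films add R = 1/(hA).
R_cast iron pipe wall = ln(153/145)/(2π×56.4×24.6) = 6.16×10^-6 K/W
R_calcium silicate = ln(183/153)/(2π×0.0675×24.6) = 0.01716 K/W
R_perlite board = ln(210/183)/(2π×0.0498×24.6) = 0.01788 K/W
R_outer film = 1/(h_o·2πr_oL) = 1/(17.1×2π×0.21×24.6) = 0.001802 K/W
R_total = 0.03685 K/W
Q = ΔT/R_total = 328/0.03685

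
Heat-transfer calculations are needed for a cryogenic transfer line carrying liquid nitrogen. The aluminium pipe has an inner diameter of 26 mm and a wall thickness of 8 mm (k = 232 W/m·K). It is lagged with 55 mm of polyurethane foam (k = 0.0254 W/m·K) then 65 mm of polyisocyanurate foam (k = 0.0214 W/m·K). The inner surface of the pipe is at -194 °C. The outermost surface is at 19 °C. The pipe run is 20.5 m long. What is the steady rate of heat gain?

For a radial system each layer contributes R = ln(r_out/r_in)/(2πkL); films add R = 1/(hA).
R_aluminium pipe wall = ln(21/13)/(2π×232×20.5) = 1.605×10^-5 K/W
R_polyurethane foam = ln(76/21)/(2π×0.0254×20.5) = 0.3931 K/W
R_polyisocyanurate foam = ln(141/76)/(2π×0.0214×20.5) = 0.2242 K/W
R_total = 0.6174 K/W
Q = ΔT/R_total = 213/0.6174

Q ≈ 345 W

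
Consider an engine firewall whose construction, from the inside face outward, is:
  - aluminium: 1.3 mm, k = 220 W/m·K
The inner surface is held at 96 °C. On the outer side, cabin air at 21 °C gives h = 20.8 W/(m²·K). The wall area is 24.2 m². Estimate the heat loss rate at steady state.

Q ≈ 37700 W

Series thermal resistances:
R_aluminium = L/(kA) = 0.0013/(220×24.2) = 2.442×10^-7 K/W
R_outer film = 1/(h_o·A) = 1/(20.8×24.2) = 0.001987 K/W
R_total = 0.001987 K/W
Q = ΔT / R_total = 75 / 0.001987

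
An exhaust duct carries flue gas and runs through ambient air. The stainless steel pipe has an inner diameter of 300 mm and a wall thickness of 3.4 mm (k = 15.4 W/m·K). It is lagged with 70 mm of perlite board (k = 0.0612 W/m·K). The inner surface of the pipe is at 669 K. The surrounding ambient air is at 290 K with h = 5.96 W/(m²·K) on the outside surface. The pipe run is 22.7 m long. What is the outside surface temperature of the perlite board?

For a radial system each layer contributes R = ln(r_out/r_in)/(2πkL); films add R = 1/(hA).
R_stainless steel pipe wall = ln(153.4/150)/(2π×15.4×22.7) = 1.02×10^-5 K/W
R_perlite board = ln(223.4/153.4)/(2π×0.0612×22.7) = 0.04307 K/W
R_outer film = 1/(h_o·2πr_oL) = 1/(5.96×2π×0.2234×22.7) = 0.005266 K/W
R_total = 0.04834 K/W
Q = ΔT/R_total = 379/0.04834
Q = 7840 W
T_interface = T_inner − Q·ΣR(inner→interface) = 669 − 7840×0.04308

T ≈ 331 K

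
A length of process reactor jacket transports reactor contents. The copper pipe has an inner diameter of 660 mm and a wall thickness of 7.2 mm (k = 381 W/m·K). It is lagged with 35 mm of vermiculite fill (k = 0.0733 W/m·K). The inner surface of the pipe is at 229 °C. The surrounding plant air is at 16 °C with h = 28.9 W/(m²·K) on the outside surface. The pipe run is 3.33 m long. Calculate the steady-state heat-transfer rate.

For a radial system each layer contributes R = ln(r_out/r_in)/(2πkL); films add R = 1/(hA).
R_copper pipe wall = ln(337.2/330)/(2π×381×3.33) = 2.708×10^-6 K/W
R_vermiculite fill = ln(372.2/337.2)/(2π×0.0733×3.33) = 0.06439 K/W
R_outer film = 1/(h_o·2πr_oL) = 1/(28.9×2π×0.3722×3.33) = 0.004443 K/W
R_total = 0.06884 K/W
Q = ΔT/R_total = 213/0.06884

Q ≈ 3090 W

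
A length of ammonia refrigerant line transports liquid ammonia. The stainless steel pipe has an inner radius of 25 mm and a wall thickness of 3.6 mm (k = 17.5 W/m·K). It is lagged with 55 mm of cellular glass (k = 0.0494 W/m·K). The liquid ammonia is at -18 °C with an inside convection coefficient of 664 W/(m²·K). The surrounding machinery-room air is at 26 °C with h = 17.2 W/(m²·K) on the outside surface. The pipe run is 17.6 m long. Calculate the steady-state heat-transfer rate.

Q ≈ 216 W

Per-layer cylindrical resistances, series-summed:
R_inner film = 1/(h_i·2πr₁L) = 1/(664×2π×0.025×17.6) = 5.448×10^-4 K/W
R_stainless steel pipe wall = ln(28.6/25)/(2π×17.5×17.6) = 6.952×10^-5 K/W
R_cellular glass = ln(83.6/28.6)/(2π×0.0494×17.6) = 0.1964 K/W
R_outer film = 1/(h_o·2πr_oL) = 1/(17.2×2π×0.0836×17.6) = 0.006289 K/W
R_total = 0.2033 K/W
Q = ΔT/R_total = 44/0.2033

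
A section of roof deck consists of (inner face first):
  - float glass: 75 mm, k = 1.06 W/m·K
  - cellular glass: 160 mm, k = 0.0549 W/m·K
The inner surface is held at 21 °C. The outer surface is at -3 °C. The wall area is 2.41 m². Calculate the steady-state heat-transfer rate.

Using the resistance-network approach (series):
R_float glass = L/(kA) = 0.075/(1.06×2.41) = 0.02936 K/W
R_cellular glass = L/(kA) = 0.16/(0.0549×2.41) = 1.209 K/W
R_total = 1.239 K/W
Q = ΔT / R_total = 24 / 1.239

Q ≈ 19.4 W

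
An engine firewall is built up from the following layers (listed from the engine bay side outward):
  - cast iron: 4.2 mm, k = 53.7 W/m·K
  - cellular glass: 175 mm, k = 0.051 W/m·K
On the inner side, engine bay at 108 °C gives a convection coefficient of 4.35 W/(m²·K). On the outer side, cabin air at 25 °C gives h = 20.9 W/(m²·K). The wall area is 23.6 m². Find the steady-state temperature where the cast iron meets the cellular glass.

T ≈ 103 °C

Thermal resistances in series:
R_inner film = 1/(h_i·A) = 1/(4.35×23.6) = 0.009741 K/W
R_cast iron = L/(kA) = 0.0042/(53.7×23.6) = 3.314×10^-6 K/W
R_cellular glass = L/(kA) = 0.175/(0.051×23.6) = 0.1454 K/W
R_outer film = 1/(h_o·A) = 1/(20.9×23.6) = 0.002027 K/W
R_total = 0.1572 K/W;  Q = ΔT/R_total = 83/0.1572 = 528.1 W
T_interface = T_inner − Q·ΣR(inner→interface) = 108 − 528×0.009744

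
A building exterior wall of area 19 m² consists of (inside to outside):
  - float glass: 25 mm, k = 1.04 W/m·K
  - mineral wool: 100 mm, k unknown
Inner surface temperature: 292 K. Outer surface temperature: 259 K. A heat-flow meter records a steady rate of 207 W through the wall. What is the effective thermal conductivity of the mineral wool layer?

k ≈ 0.0333 W/(m·K)

Series thermal resistances:
R_float glass = L/(kA) = 0.025/(1.04×19) = 0.001265 K/W
Sum of known resistances R_other = 0.001265 K/W
Total R = ΔT/Q = 33/207 = 0.1594 K/W
R_mineral wool = R_total − R_other = 0.1582 K/W
k = L/(R·A) = 0.1/(0.1582×19)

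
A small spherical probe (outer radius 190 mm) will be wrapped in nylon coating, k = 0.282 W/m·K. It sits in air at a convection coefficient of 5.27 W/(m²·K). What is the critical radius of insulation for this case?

For a sphere r_cr = 2k/h = 2×0.282/5.27
r_cr = 107 mm; since the bare radius (190 mm) is above r_cr, any added insulation will reduce heat loss.

r_cr ≈ 107 mm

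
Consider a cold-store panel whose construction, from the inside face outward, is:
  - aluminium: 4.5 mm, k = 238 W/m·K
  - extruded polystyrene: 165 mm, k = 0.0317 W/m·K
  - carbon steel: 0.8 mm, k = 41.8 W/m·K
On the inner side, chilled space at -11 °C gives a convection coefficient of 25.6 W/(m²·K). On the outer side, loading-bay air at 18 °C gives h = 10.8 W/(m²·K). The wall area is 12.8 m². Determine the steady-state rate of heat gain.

Model the wall as resistances in series:
R_inner film = 1/(h_i·A) = 1/(25.6×12.8) = 0.003052 K/W
R_aluminium = L/(kA) = 0.0045/(238×12.8) = 1.477×10^-6 K/W
R_extruded polystyrene = L/(kA) = 0.165/(0.0317×12.8) = 0.4066 K/W
R_carbon steel = L/(kA) = 0.0008/(41.8×12.8) = 1.495×10^-6 K/W
R_outer film = 1/(h_o·A) = 1/(10.8×12.8) = 0.007234 K/W
R_total = 0.4169 K/W
Q = ΔT / R_total = 29 / 0.4169

Q ≈ 69.6 W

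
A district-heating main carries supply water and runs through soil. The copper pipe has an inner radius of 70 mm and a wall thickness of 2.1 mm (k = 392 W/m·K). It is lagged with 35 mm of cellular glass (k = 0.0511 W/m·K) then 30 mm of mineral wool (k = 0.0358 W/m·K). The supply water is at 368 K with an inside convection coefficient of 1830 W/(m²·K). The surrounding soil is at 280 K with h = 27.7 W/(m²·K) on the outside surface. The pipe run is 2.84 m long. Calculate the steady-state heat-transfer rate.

Treating each annulus and film as a series resistance:
R_inner film = 1/(h_i·2πr₁L) = 1/(1830×2π×0.07×2.84) = 4.375×10^-4 K/W
R_copper pipe wall = ln(72.1/70)/(2π×392×2.84) = 4.226×10^-6 K/W
R_cellular glass = ln(107.1/72.1)/(2π×0.0511×2.84) = 0.434 K/W
R_mineral wool = ln(137.1/107.1)/(2π×0.0358×2.84) = 0.3866 K/W
R_outer film = 1/(h_o·2πr_oL) = 1/(27.7×2π×0.1371×2.84) = 0.01476 K/W
R_total = 0.8357 K/W
Q = ΔT/R_total = 88/0.8357

Q ≈ 105 W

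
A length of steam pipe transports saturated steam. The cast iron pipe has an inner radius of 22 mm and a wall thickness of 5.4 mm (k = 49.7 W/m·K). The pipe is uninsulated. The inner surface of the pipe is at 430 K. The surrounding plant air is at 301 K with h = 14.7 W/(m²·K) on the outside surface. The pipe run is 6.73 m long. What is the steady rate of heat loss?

Treating each annulus and film as a series resistance:
R_cast iron pipe wall = ln(27.4/22)/(2π×49.7×6.73) = 1.044×10^-4 K/W
R_outer film = 1/(h_o·2πr_oL) = 1/(14.7×2π×0.0274×6.73) = 0.05871 K/W
R_total = 0.05882 K/W
Q = ΔT/R_total = 129/0.05882

Q ≈ 2190 W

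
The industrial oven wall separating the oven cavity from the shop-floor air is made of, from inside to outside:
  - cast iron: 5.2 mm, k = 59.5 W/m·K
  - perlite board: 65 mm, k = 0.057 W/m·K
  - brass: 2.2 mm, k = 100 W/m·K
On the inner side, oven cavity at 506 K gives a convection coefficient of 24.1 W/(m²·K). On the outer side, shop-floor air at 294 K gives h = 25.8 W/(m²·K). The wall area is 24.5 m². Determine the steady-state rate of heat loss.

Q ≈ 4250 W

Thermal resistances in series:
R_inner film = 1/(h_i·A) = 1/(24.1×24.5) = 0.001694 K/W
R_cast iron = L/(kA) = 0.0052/(59.5×24.5) = 3.567×10^-6 K/W
R_perlite board = L/(kA) = 0.065/(0.057×24.5) = 0.04654 K/W
R_brass = L/(kA) = 0.0022/(100×24.5) = 8.98×10^-7 K/W
R_outer film = 1/(h_o·A) = 1/(25.8×24.5) = 0.001582 K/W
R_total = 0.04983 K/W
Q = ΔT / R_total = 212 / 0.04983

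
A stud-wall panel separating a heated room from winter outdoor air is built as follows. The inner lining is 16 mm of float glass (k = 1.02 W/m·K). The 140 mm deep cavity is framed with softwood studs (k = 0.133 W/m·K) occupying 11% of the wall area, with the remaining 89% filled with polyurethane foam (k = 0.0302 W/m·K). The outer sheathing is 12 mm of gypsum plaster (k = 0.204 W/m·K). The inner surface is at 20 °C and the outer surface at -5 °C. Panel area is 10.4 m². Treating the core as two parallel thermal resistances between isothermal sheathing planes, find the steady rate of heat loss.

Sheathing layers in series; stud and cavity paths in parallel between them.
R_inner = 0.016/(1.02×10.4) = 0.001508 K/W
R_stud  = 0.14/(0.133×0.11×10.4) = 0.9201 K/W
R_cav   = 0.14/(0.0302×0.89×10.4) = 0.5008 K/W
1/R_core = 1/R_stud + 1/R_cav → R_core = 0.3243 K/W
R_outer = 0.012/(0.204×10.4) = 0.005656 K/W
R_total = 0.3315 K/W
Q = ΔT/R_total = 25/0.3315

Q ≈ 75.4 W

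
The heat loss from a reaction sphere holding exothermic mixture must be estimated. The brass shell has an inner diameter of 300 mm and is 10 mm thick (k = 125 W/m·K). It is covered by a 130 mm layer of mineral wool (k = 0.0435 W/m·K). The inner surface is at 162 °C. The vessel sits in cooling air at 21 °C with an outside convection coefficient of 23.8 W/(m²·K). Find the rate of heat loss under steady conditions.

For a spherical shell R = (1/r₁ − 1/r₂)/(4πk); film R = 1/(h·4πr²). In series:
R_brass shell = (1/0.15 − 1/0.16)/(4π×125) = 2.653×10^-4 K/W
R_mineral wool = (1/0.16 − 1/0.29)/(4π×0.0435) = 5.125 K/W
R_outer film = 1/(h·4πr_o²) = 1/(23.8×4π×0.29²) = 0.03976 K/W
R_total = 5.165 K/W
Q = ΔT/R_total = 141/5.165

Q ≈ 27.3 W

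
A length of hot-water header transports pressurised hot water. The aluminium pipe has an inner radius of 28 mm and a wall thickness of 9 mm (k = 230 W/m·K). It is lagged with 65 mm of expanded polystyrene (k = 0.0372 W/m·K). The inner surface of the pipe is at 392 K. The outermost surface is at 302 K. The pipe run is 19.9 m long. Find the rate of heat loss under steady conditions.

Q ≈ 413 W

For a radial system each layer contributes R = ln(r_out/r_in)/(2πkL); films add R = 1/(hA).
R_aluminium pipe wall = ln(37/28)/(2π×230×19.9) = 9.692×10^-6 K/W
R_expanded polystyrene = ln(102/37)/(2π×0.0372×19.9) = 0.218 K/W
R_total = 0.218 K/W
Q = ΔT/R_total = 90/0.218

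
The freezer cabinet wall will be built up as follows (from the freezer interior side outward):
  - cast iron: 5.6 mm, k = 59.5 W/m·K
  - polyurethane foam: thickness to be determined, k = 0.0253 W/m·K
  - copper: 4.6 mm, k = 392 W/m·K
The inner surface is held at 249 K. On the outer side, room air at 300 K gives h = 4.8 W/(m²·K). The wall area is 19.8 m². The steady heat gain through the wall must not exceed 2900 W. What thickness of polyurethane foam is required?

L ≈ 3.54 mm

Using the resistance-network approach (series):
R_cast iron = L/(kA) = 0.0056/(59.5×19.8) = 4.753×10^-6 K/W
R_copper = L/(kA) = 0.0046/(392×19.8) = 5.927×10^-7 K/W
R_outer film = 1/(h_o·A) = 1/(4.8×19.8) = 0.01052 K/W
Sum of the known resistances R_other = 0.01053 K/W
Required total resistance R_tot = ΔT/Q_allow = 51/2900 = 0.01759 K/W
R_polyurethane foam = R_tot − R_other = 0.007059 K/W
L = R·k·A = 0.007059×0.0253×19.8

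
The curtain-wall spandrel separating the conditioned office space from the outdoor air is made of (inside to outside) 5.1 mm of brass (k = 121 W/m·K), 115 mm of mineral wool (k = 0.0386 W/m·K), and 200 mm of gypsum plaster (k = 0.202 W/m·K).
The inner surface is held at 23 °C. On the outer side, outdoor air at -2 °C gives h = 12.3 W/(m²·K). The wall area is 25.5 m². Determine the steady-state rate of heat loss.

Model the wall as resistances in series:
R_brass = L/(kA) = 0.0051/(121×25.5) = 1.653×10^-6 K/W
R_mineral wool = L/(kA) = 0.115/(0.0386×25.5) = 0.1168 K/W
R_gypsum plaster = L/(kA) = 0.2/(0.202×25.5) = 0.03883 K/W
R_outer film = 1/(h_o·A) = 1/(12.3×25.5) = 0.003188 K/W
R_total = 0.1589 K/W
Q = ΔT / R_total = 25 / 0.1589

Q ≈ 157 W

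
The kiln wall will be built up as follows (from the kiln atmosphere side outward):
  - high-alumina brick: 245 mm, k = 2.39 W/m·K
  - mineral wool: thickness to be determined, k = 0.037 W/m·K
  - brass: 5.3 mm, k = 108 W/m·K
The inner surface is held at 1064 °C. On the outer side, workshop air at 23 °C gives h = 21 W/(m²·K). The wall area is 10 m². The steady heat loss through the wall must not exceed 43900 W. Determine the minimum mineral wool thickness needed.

Treating each layer as a thermal resistance in series:
R_high-alumina brick = L/(kA) = 0.245/(2.39×10) = 0.01025 K/W
R_brass = L/(kA) = 0.0053/(108×10) = 4.907×10^-6 K/W
R_outer film = 1/(h_o·A) = 1/(21×10) = 0.004762 K/W
Sum of the known resistances R_other = 0.01502 K/W
Required total resistance R_tot = ΔT/Q_allow = 1041/43900 = 0.02371 K/W
R_mineral wool = R_tot − R_other = 0.008695 K/W
L = R·k·A = 0.008695×0.037×10

L ≈ 3.22 mm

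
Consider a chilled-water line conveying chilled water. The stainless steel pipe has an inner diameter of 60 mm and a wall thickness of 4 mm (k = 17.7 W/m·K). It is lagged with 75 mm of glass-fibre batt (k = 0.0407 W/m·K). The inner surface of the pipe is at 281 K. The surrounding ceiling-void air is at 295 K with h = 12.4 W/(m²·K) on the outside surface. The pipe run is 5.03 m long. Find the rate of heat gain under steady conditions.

Treating each annulus and film as a series resistance:
R_stainless steel pipe wall = ln(34/30)/(2π×17.7×5.03) = 2.237×10^-4 K/W
R_glass-fibre batt = ln(109/34)/(2π×0.0407×5.03) = 0.9057 K/W
R_outer film = 1/(h_o·2πr_oL) = 1/(12.4×2π×0.109×5.03) = 0.02341 K/W
R_total = 0.9293 K/W
Q = ΔT/R_total = 14/0.9293

Q ≈ 15.1 W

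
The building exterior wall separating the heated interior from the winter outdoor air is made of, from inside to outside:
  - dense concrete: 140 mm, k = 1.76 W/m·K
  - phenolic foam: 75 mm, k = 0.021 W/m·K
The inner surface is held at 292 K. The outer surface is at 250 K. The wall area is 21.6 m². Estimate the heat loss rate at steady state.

Treating each layer as a thermal resistance in series:
R_dense concrete = L/(kA) = 0.14/(1.76×21.6) = 0.003683 K/W
R_phenolic foam = L/(kA) = 0.075/(0.021×21.6) = 0.1653 K/W
R_total = 0.169 K/W
Q = ΔT / R_total = 42 / 0.169

Q ≈ 248 W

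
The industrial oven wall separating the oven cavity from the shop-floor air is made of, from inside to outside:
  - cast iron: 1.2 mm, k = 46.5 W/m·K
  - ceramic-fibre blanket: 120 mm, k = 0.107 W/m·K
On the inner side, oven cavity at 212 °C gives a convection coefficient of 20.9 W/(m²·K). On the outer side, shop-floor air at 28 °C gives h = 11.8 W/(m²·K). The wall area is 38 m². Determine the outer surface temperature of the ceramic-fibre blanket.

T ≈ 40.4 °C

Model the wall as resistances in series:
R_inner film = 1/(h_i·A) = 1/(20.9×38) = 0.001259 K/W
R_cast iron = L/(kA) = 0.0012/(46.5×38) = 6.791×10^-7 K/W
R_ceramic-fibre blanket = L/(kA) = 0.12/(0.107×38) = 0.02951 K/W
R_outer film = 1/(h_o·A) = 1/(11.8×38) = 0.00223 K/W
R_total = 0.033 K/W;  Q = ΔT/R_total = 184/0.033 = 5575 W
T_interface = T_inner − Q·ΣR(inner→interface) = 212 − 5580×0.03077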